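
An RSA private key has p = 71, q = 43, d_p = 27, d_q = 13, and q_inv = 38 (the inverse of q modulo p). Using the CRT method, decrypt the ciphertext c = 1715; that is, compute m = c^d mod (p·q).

m₁ = c^(d_p) mod p: c ≡ 11 (mod 71), and 11^27 mod 71 = 65.
m₂ = c^(d_q) mod q: c ≡ 38 (mod 43), and 38^13 mod 43 = 10.
h = q_inv·(m₁ − m₂) mod p = 38·(65 − 10) mod 71 = 31.
m = m₂ + h·q = 10 + 31·43 = 1343.

1343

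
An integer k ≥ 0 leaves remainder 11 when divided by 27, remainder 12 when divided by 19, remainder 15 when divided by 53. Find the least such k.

The moduli are pairwise coprime; N = 27·19·53 = 27189.
N/27 = 1007; 1007 ≡ 8 (mod 27); 8·17 ≡ 1, so inverse 17.
N/19 = 1431; 1431 ≡ 6 (mod 19); 6·16 ≡ 1, so inverse 16.
N/53 = 513; 513 ≡ 36 (mod 53); 36·28 ≡ 1, so inverse 28.
k ≡ 11·1007·17 + 12·1431·16 + 15·513·28 = 678521.
678521 mod 27189 = 25985.

25985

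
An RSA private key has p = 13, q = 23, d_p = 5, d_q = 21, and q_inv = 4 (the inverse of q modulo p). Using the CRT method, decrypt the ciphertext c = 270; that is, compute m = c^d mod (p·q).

134

m₁ = c^(d_p) mod p: c ≡ 10 (mod 13), and 10^5 mod 13 = 4.
m₂ = c^(d_q) mod q: c ≡ 17 (mod 23), and 17^21 mod 23 = 19.
h = q_inv·(m₁ − m₂) mod p = 4·(4 − 19) mod 13 = 5.
m = m₂ + h·q = 19 + 5·23 = 134.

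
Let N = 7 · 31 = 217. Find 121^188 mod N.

144

Mod 7: 121 ≡ 2; by Fermat, exponent reduces to 188 mod 6 = 2; 2^2 ≡ 4 (mod 7).
Mod 31: 121 ≡ 28; by Fermat, exponent reduces to 188 mod 30 = 8; 28^8 ≡ 20 (mod 31).
Combine by CRT: x ≡ 4 (mod 7), x ≡ 20 (mod 31) ⇒ x ≡ 144 (mod 217).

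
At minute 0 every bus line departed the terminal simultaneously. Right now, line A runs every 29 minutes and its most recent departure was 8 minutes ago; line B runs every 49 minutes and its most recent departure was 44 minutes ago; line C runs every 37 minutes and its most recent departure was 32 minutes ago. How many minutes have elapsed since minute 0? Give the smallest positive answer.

From t ≡ 8 (mod 29) write t = 8 + 29s. Substituting into t ≡ 44 (mod 49) gives 29s ≡ 36 (mod 49), and since 29⁻¹ ≡ 22 (mod 49), s ≡ 8. Hence t ≡ 8 + 29·8 = 240 (mod 1421).
From t ≡ 240 (mod 1421) write t = 240 + 1421s. Substituting into t ≡ 32 (mod 37) gives 1421s ≡ 14 (mod 37), and since 15⁻¹ ≡ 5 (mod 37), s ≡ 33. Hence t ≡ 240 + 1421·33 = 47133 (mod 52577).

47133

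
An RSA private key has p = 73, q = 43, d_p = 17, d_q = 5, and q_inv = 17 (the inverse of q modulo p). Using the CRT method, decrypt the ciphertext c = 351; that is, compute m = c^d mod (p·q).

2746

m₁ = c^(d_p) mod p: c ≡ 59 (mod 73), and 59^17 mod 73 = 45.
m₂ = c^(d_q) mod q: c ≡ 7 (mod 43), and 7^5 mod 43 = 37.
h = q_inv·(m₁ − m₂) mod p = 17·(45 − 37) mod 73 = 63.
m = m₂ + h·q = 37 + 63·43 = 2746.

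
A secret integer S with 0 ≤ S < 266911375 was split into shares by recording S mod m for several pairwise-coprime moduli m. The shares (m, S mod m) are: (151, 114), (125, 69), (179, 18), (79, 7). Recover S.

33628569

The moduli are pairwise coprime; N = 151·125·179·79 = 266911375.
N/151 = 1767625; 1767625 ≡ 19 (mod 151); 19·8 ≡ 1, so inverse 8.
N/125 = 2135291; 2135291 ≡ 41 (mod 125); 41·61 ≡ 1, so inverse 61.
N/179 = 1491125; 1491125 ≡ 55 (mod 179); 55·166 ≡ 1, so inverse 166.
N/79 = 3378625; 3378625 ≡ 32 (mod 79); 32·42 ≡ 1, so inverse 42.
S ≡ 114·1767625·8 + 69·2135291·61 + 18·1491125·166 + 7·3378625·42 = 16048311069.
16048311069 mod 266911375 = 33628569.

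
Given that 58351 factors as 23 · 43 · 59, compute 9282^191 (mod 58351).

23915

Mod 23: 9282 ≡ 13; by Fermat, exponent reduces to 191 mod 22 = 15; 13^15 ≡ 18 (mod 23).
Mod 43: 9282 ≡ 37; by Fermat, exponent reduces to 191 mod 42 = 23; 37^23 ≡ 7 (mod 43).
Mod 59: 9282 ≡ 19; by Fermat, exponent reduces to 191 mod 58 = 17; 19^17 ≡ 20 (mod 59).
Combine by CRT: x ≡ 18 (mod 23), x ≡ 7 (mod 43), x ≡ 20 (mod 59) ⇒ x ≡ 23915 (mod 58351).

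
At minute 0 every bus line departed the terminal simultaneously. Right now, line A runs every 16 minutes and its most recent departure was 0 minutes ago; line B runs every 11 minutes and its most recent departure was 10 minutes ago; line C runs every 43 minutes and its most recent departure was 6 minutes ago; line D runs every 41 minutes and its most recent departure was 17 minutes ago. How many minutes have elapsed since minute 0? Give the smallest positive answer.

From t ≡ 0 (mod 16) write t = 0 + 16s. Substituting into t ≡ 10 (mod 11) gives 16s ≡ 10 (mod 11), and since 5⁻¹ ≡ 9 (mod 11), s ≡ 2. Hence t ≡ 0 + 16·2 = 32 (mod 176).
From t ≡ 32 (mod 176) write t = 32 + 176s. Substituting into t ≡ 6 (mod 43) gives 176s ≡ 17 (mod 43), and since 4⁻¹ ≡ 11 (mod 43), s ≡ 15. Hence t ≡ 32 + 176·15 = 2672 (mod 7568).
From t ≡ 2672 (mod 7568) write t = 2672 + 7568s. Substituting into t ≡ 17 (mod 41) gives 7568s ≡ 10 (mod 41), and since 24⁻¹ ≡ 12 (mod 41), s ≡ 38. Hence t ≡ 2672 + 7568·38 = 290256 (mod 310288).

290256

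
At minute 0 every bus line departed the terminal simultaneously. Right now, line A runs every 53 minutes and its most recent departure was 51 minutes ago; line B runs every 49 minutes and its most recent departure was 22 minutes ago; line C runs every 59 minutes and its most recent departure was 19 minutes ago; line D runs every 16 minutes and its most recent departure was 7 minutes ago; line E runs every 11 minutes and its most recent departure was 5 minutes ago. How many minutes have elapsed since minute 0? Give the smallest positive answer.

The moduli are pairwise coprime; N = 53·49·59·16·11 = 26967248.
N/53 = 508816; 508816 ≡ 16 (mod 53); 16·10 ≡ 1, so inverse 10.
N/49 = 550352; 550352 ≡ 33 (mod 49); 33·3 ≡ 1, so inverse 3.
N/59 = 457072; 457072 ≡ 58 (mod 59); 58·58 ≡ 1, so inverse 58.
N/16 = 1685453; 1685453 ≡ 13 (mod 16); 13·5 ≡ 1, so inverse 5.
N/11 = 2451568; 2451568 ≡ 9 (mod 11); 9·5 ≡ 1, so inverse 5.
t ≡ 51·508816·10 + 22·550352·3 + 19·457072·58 + 7·1685453·5 + 5·2451568·5 = 919792791.
919792791 mod 26967248 = 2906359.

2906359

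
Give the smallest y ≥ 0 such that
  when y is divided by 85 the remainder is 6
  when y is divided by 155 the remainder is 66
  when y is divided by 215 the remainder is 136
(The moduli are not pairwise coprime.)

gcd(85, 155) = 5 and 5 | (66 − 6), so the pair is consistent; merging gives y ≡ 686 (mod 2635), where 2635 = lcm(85, 155).
gcd(2635, 215) = 5 and 5 | (136 − 686), so the pair is consistent; merging gives y ≡ 87641 (mod 113305), where 113305 = lcm(2635, 215).
The solution is unique modulo lcm(85, 155, 215) = 113305.

87641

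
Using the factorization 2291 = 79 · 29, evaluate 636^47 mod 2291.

2178

Mod 79: 636 ≡ 4; 4^47 ≡ 45 (mod 79).
Mod 29: 636 ≡ 27; by Fermat, exponent reduces to 47 mod 28 = 19; 27^19 ≡ 3 (mod 29).
Combine by CRT: x ≡ 45 (mod 79), x ≡ 3 (mod 29) ⇒ x ≡ 2178 (mod 2291).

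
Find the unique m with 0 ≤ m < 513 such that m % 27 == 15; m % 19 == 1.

96

From m ≡ 15 (mod 27) write m = 15 + 27t. Substituting into m ≡ 1 (mod 19) gives 27t ≡ 5 (mod 19), and since 8⁻¹ ≡ 12 (mod 19), t ≡ 3. Hence m ≡ 15 + 27·3 = 96 (mod 513).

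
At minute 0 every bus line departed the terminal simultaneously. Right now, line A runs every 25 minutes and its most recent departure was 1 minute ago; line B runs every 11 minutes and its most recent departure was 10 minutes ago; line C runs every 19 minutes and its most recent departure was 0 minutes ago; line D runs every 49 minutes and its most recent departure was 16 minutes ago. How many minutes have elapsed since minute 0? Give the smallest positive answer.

The moduli are pairwise coprime; N = 25·11·19·49 = 256025.
N/25 = 10241; 10241 ≡ 16 (mod 25); 16·11 ≡ 1, so inverse 11.
N/11 = 23275; 23275 ≡ 10 (mod 11); 10·10 ≡ 1, so inverse 10.
N/19 = 13475; 13475 ≡ 4 (mod 19); 4·5 ≡ 1, so inverse 5.
N/49 = 5225; 5225 ≡ 31 (mod 49); 31·19 ≡ 1, so inverse 19.
t ≡ 1·10241·11 + 10·23275·10 + 0·13475·5 + 16·5225·19 = 4028551.
4028551 mod 256025 = 188176.

188176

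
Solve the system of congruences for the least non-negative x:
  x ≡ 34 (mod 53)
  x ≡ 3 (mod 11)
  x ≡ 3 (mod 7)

Combine the congruences pairwise.
From x ≡ 34 (mod 53) write x = 34 + 53t. Substituting into x ≡ 3 (mod 11) gives 53t ≡ 2 (mod 11), and since 9⁻¹ ≡ 5 (mod 11), t ≡ 10. Hence x ≡ 34 + 53·10 = 564 (mod 583).
From x ≡ 564 (mod 583) write x = 564 + 583t. Substituting into x ≡ 3 (mod 7) gives 583t ≡ 6 (mod 7), and since 2⁻¹ ≡ 4 (mod 7), t ≡ 3. Hence x ≡ 564 + 583·3 = 2313 (mod 4081).

2313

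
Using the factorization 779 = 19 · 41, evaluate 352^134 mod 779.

Mod 19: 352 ≡ 10; by Fermat, exponent reduces to 134 mod 18 = 8; 10^8 ≡ 17 (mod 19).
Mod 41: 352 ≡ 24; by Fermat, exponent reduces to 134 mod 40 = 14; 24^14 ≡ 5 (mod 41).
Combine by CRT: x ≡ 17 (mod 19), x ≡ 5 (mod 41) ⇒ x ≡ 169 (mod 779).

169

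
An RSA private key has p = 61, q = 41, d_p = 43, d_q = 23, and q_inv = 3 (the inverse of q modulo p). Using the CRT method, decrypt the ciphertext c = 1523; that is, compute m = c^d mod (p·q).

m₁ = c^(d_p) mod p: c ≡ 59 (mod 61), and 59^43 mod 61 = 18.
m₂ = c^(d_q) mod q: c ≡ 6 (mod 41), and 6^23 mod 41 = 30.
h = q_inv·(m₁ − m₂) mod p = 3·(18 − 30) mod 61 = 25.
m = m₂ + h·q = 30 + 25·41 = 1055.

1055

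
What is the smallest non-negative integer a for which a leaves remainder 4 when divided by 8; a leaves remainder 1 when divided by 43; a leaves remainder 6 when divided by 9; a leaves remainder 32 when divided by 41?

The moduli are pairwise coprime; N = 8·43·9·41 = 126936.
N/8 = 15867; 15867 ≡ 3 (mod 8); 3·3 ≡ 1, so inverse 3.
N/43 = 2952; 2952 ≡ 28 (mod 43); 28·20 ≡ 1, so inverse 20.
N/9 = 14104; 14104 ≡ 1 (mod 9), inverse 1.
N/41 = 3096; 3096 ≡ 21 (mod 41); 21·2 ≡ 1, so inverse 2.
a ≡ 4·15867·3 + 1·2952·20 + 6·14104·1 + 32·3096·2 = 532212.
532212 mod 126936 = 24468.

24468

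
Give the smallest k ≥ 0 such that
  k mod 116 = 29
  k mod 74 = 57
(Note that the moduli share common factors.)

Combine the congruences pairwise.
gcd(116, 74) = 2 and 2 | (57 − 29), so the pair is consistent; merging gives k ≡ 1537 (mod 4292), where 4292 = lcm(116, 74).
The solution is unique modulo lcm(116, 74) = 4292.

1537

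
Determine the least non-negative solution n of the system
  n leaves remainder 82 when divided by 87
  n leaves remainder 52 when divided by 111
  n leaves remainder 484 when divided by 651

250468

gcd(87, 111) = 3 and 3 | (52 − 82), so the pair is consistent; merging gives n ≡ 2605 (mod 3219), where 3219 = lcm(87, 111).
gcd(3219, 651) = 3 and 3 | (484 − 2605), so the pair is consistent; merging gives n ≡ 250468 (mod 698523), where 698523 = lcm(3219, 651).
The solution is unique modulo lcm(87, 111, 651) = 698523.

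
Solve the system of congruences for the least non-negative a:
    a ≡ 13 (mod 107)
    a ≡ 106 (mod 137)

4079

From a ≡ 13 (mod 107) write a = 13 + 107t. Substituting into a ≡ 106 (mod 137) gives 107t ≡ 93 (mod 137), and since 107⁻¹ ≡ 105 (mod 137), t ≡ 38. Hence a ≡ 13 + 107·38 = 4079 (mod 14659).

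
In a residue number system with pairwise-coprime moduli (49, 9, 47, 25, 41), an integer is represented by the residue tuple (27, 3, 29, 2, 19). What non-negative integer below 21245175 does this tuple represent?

The moduli are pairwise coprime; N = 49·9·47·25·41 = 21245175.
N/49 = 433575; 433575 ≡ 23 (mod 49); 23·32 ≡ 1, so inverse 32.
N/9 = 2360575; 2360575 ≡ 1 (mod 9), inverse 1.
N/47 = 452025; 452025 ≡ 26 (mod 47); 26·38 ≡ 1, so inverse 38.
N/25 = 849807; 849807 ≡ 7 (mod 25); 7·18 ≡ 1, so inverse 18.
N/41 = 518175; 518175 ≡ 17 (mod 41); 17·29 ≡ 1, so inverse 29.
x ≡ 27·433575·32 + 3·2360575·1 + 29·452025·38 + 2·849807·18 + 19·518175·29 = 1195929552.
1195929552 mod 21245175 = 6199752.

6199752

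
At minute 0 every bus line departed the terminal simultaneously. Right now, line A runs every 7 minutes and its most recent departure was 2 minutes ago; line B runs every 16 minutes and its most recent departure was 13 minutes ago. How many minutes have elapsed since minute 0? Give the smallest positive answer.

93

Combine the congruences pairwise.
From t ≡ 2 (mod 7) write t = 2 + 7s. Substituting into t ≡ 13 (mod 16) gives 7s ≡ 11 (mod 16), and since 7⁻¹ ≡ 7 (mod 16), s ≡ 13. Hence t ≡ 2 + 7·13 = 93 (mod 112).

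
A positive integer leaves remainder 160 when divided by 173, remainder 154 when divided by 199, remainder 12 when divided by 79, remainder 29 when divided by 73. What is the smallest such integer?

The moduli are pairwise coprime; M = 173·199·79·73 = 198540509.
M/173 = 1147633; 1147633 ≡ 124 (mod 173); 124·60 ≡ 1, so inverse 60.
M/199 = 997691; 997691 ≡ 104 (mod 199); 104·155 ≡ 1, so inverse 155.
M/79 = 2513171; 2513171 ≡ 23 (mod 79); 23·55 ≡ 1, so inverse 55.
M/73 = 2719733; 2719733 ≡ 45 (mod 73); 45·13 ≡ 1, so inverse 13.
N ≡ 160·1147633·60 + 154·997691·155 + 12·2513171·55 + 29·2719733·13 = 37516193171.
37516193171 mod 198540509 = 190577479.

190577479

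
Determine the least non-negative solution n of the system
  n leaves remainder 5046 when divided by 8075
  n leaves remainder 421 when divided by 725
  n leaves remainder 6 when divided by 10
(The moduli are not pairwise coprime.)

392646

gcd(8075, 725) = 25 and 25 | (421 − 5046), so the pair is consistent; merging gives n ≡ 158471 (mod 234175), where 234175 = lcm(8075, 725).
gcd(234175, 10) = 5 and 5 | (6 − 158471), so the pair is consistent; merging gives n ≡ 392646 (mod 468350), where 468350 = lcm(234175, 10).
The solution is unique modulo lcm(8075, 725, 10) = 468350.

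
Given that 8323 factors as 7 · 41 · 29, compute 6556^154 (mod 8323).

Mod 7: 6556 ≡ 4; by Fermat, exponent reduces to 154 mod 6 = 4; 4^4 ≡ 4 (mod 7).
Mod 41: 6556 ≡ 37; by Fermat, exponent reduces to 154 mod 40 = 34; 37^34 ≡ 10 (mod 41).
Mod 29: 6556 ≡ 2; by Fermat, exponent reduces to 154 mod 28 = 14; 2^14 ≡ 28 (mod 29).
Combine by CRT: x ≡ 4 (mod 7), x ≡ 10 (mod 41), x ≡ 28 (mod 29) ⇒ x ≡ 5422 (mod 8323).

5422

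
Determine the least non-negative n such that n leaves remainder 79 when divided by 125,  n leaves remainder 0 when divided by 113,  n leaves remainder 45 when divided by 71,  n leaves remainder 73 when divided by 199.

Combine the congruences pairwise.
From n ≡ 79 (mod 125) write n = 79 + 125t. Substituting into n ≡ 0 (mod 113) gives 125t ≡ 34 (mod 113), and since 12⁻¹ ≡ 66 (mod 113), t ≡ 97. Hence n ≡ 79 + 125·97 = 12204 (mod 14125).
From n ≡ 12204 (mod 14125) write n = 12204 + 14125t. Substituting into n ≡ 45 (mod 71) gives 14125t ≡ 53 (mod 71), and since 67⁻¹ ≡ 53 (mod 71), t ≡ 40. Hence n ≡ 12204 + 14125·40 = 577204 (mod 1002875).
From n ≡ 577204 (mod 1002875) write n = 577204 + 1002875t. Substituting into n ≡ 73 (mod 199) gives 1002875t ≡ 168 (mod 199), and since 114⁻¹ ≡ 103 (mod 199), t ≡ 190. Hence n ≡ 577204 + 1002875·190 = 191123454 (mod 199572125).

191123454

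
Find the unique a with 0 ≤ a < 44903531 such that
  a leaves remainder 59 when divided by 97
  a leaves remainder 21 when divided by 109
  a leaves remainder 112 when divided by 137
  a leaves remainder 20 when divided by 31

From a ≡ 59 (mod 97) write a = 59 + 97t. Substituting into a ≡ 21 (mod 109) gives 97t ≡ 71 (mod 109), and since 97⁻¹ ≡ 9 (mod 109), t ≡ 94. Hence a ≡ 59 + 97·94 = 9177 (mod 10573).
From a ≡ 9177 (mod 10573) write a = 9177 + 10573t. Substituting into a ≡ 112 (mod 137) gives 10573t ≡ 114 (mod 137), and since 24⁻¹ ≡ 40 (mod 137), t ≡ 39. Hence a ≡ 9177 + 10573·39 = 421524 (mod 1448501).
From a ≡ 421524 (mod 1448501) write a = 421524 + 1448501t. Substituting into a ≡ 20 (mod 31) gives 1448501t ≡ 3 (mod 31), and since 26⁻¹ ≡ 6 (mod 31), t ≡ 18. Hence a ≡ 421524 + 1448501·18 = 26494542 (mod 44903531).

26494542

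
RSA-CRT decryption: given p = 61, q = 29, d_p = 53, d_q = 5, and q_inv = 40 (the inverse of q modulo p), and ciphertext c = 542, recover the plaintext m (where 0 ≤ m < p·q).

749

m₁ = c^(d_p) mod p: c ≡ 54 (mod 61), and 54^53 mod 61 = 17.
m₂ = c^(d_q) mod q: c ≡ 20 (mod 29), and 20^5 mod 29 = 24.
h = q_inv·(m₁ − m₂) mod p = 40·(17 − 24) mod 61 = 25.
m = m₂ + h·q = 24 + 25·29 = 749.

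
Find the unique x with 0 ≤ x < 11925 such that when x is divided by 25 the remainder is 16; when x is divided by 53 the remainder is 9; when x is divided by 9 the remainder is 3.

The moduli are pairwise coprime; N = 25·53·9 = 11925.
N/25 = 477; 477 ≡ 2 (mod 25); 2·13 ≡ 1, so inverse 13.
N/53 = 225; 225 ≡ 13 (mod 53); 13·49 ≡ 1, so inverse 49.
N/9 = 1325; 1325 ≡ 2 (mod 9); 2·5 ≡ 1, so inverse 5.
x ≡ 16·477·13 + 9·225·49 + 3·1325·5 = 218316.
218316 mod 11925 = 3666.

3666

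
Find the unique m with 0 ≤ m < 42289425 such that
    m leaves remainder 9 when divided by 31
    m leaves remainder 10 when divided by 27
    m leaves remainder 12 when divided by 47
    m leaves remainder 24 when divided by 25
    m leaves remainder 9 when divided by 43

39363499

From m ≡ 9 (mod 31) write m = 9 + 31t. Substituting into m ≡ 10 (mod 27) gives 31t ≡ 1 (mod 27), and since 4⁻¹ ≡ 7 (mod 27), t ≡ 7. Hence m ≡ 9 + 31·7 = 226 (mod 837).
From m ≡ 226 (mod 837) write m = 226 + 837t. Substituting into m ≡ 12 (mod 47) gives 837t ≡ 21 (mod 47), and since 38⁻¹ ≡ 26 (mod 47), t ≡ 29. Hence m ≡ 226 + 837·29 = 24499 (mod 39339).
From m ≡ 24499 (mod 39339) write m = 24499 + 39339t. Substituting into m ≡ 24 (mod 25) gives 39339t ≡ 0 (mod 25), and since 14⁻¹ ≡ 9 (mod 25), t ≡ 0. Hence m ≡ 24499 + 39339·0 = 24499 (mod 983475).
From m ≡ 24499 (mod 983475) write m = 24499 + 983475t. Substituting into m ≡ 9 (mod 43) gives 983475t ≡ 20 (mod 43), and since 22⁻¹ ≡ 2 (mod 43), t ≡ 40. Hence m ≡ 24499 + 983475·40 = 39363499 (mod 42289425).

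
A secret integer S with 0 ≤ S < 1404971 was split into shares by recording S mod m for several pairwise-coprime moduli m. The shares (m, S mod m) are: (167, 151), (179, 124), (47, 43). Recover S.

994469

The moduli are pairwise coprime; N = 167·179·47 = 1404971.
N/167 = 8413; 8413 ≡ 63 (mod 167); 63·114 ≡ 1, so inverse 114.
N/179 = 7849; 7849 ≡ 152 (mod 179); 152·53 ≡ 1, so inverse 53.
N/47 = 29893; 29893 ≡ 1 (mod 47), inverse 1.
S ≡ 151·8413·114 + 124·7849·53 + 43·29893·1 = 197690409.
197690409 mod 1404971 = 994469.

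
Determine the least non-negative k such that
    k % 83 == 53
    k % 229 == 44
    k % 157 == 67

Combine the congruences pairwise.
From k ≡ 53 (mod 83) write k = 53 + 83t. Substituting into k ≡ 44 (mod 229) gives 83t ≡ 220 (mod 229), and since 83⁻¹ ≡ 149 (mod 229), t ≡ 33. Hence k ≡ 53 + 83·33 = 2792 (mod 19007).
From k ≡ 2792 (mod 19007) write k = 2792 + 19007t. Substituting into k ≡ 67 (mod 157) gives 19007t ≡ 101 (mod 157), and since 10⁻¹ ≡ 110 (mod 157), t ≡ 120. Hence k ≡ 2792 + 19007·120 = 2283632 (mod 2984099).

2283632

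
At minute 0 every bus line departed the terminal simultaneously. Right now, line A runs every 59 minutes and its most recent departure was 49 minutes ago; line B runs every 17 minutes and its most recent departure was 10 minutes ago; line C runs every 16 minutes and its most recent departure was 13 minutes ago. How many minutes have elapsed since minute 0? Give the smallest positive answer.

The moduli are pairwise coprime; N = 59·17·16 = 16048.
N/59 = 272; 272 ≡ 36 (mod 59); 36·41 ≡ 1, so inverse 41.
N/17 = 944; 944 ≡ 9 (mod 17); 9·2 ≡ 1, so inverse 2.
N/16 = 1003; 1003 ≡ 11 (mod 16); 11·3 ≡ 1, so inverse 3.
t ≡ 49·272·41 + 10·944·2 + 13·1003·3 = 604445.
604445 mod 16048 = 10669.

10669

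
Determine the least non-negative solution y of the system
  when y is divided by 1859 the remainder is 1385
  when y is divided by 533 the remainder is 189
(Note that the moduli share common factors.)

38565

gcd(1859, 533) = 13 and 13 | (189 − 1385), so the pair is consistent; merging gives y ≡ 38565 (mod 76219), where 76219 = lcm(1859, 533).
The solution is unique modulo lcm(1859, 533) = 76219.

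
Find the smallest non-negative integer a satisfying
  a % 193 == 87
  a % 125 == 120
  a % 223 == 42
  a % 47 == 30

The moduli are pairwise coprime; N = 193·125·223·47 = 252854125.
N/193 = 1310125; 1310125 ≡ 41 (mod 193); 41·113 ≡ 1, so inverse 113.
N/125 = 2022833; 2022833 ≡ 83 (mod 125); 83·122 ≡ 1, so inverse 122.
N/223 = 1133875; 1133875 ≡ 143 (mod 223); 143·131 ≡ 1, so inverse 131.
N/47 = 5379875; 5379875 ≡ 20 (mod 47); 20·40 ≡ 1, so inverse 40.
a ≡ 87·1310125·113 + 120·2022833·122 + 42·1133875·131 + 30·5379875·40 = 55188544245.
55188544245 mod 252854125 = 66344995.

66344995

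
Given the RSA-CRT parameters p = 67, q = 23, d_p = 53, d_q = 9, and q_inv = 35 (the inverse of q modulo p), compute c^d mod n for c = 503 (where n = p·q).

m₁ = c^(d_p) mod p: c ≡ 34 (mod 67), and 34^53 mod 67 = 18.
m₂ = c^(d_q) mod q: c ≡ 20 (mod 23), and 20^9 mod 23 = 5.
h = q_inv·(m₁ − m₂) mod p = 35·(18 − 5) mod 67 = 53.
m = m₂ + h·q = 5 + 53·23 = 1224.

1224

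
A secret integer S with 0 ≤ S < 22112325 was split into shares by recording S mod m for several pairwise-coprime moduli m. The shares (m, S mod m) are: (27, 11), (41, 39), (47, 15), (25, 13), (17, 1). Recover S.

17111963

The moduli are pairwise coprime; N = 27·41·47·25·17 = 22112325.
N/27 = 818975; 818975 ≡ 11 (mod 27); 11·5 ≡ 1, so inverse 5.
N/41 = 539325; 539325 ≡ 11 (mod 41); 11·15 ≡ 1, so inverse 15.
N/47 = 470475; 470475 ≡ 5 (mod 47); 5·19 ≡ 1, so inverse 19.
N/25 = 884493; 884493 ≡ 18 (mod 25); 18·7 ≡ 1, so inverse 7.
N/17 = 1300725; 1300725 ≡ 4 (mod 17); 4·13 ≡ 1, so inverse 13.
S ≡ 11·818975·5 + 39·539325·15 + 15·470475·19 + 13·884493·7 + 1·1300725·13 = 592032413.
592032413 mod 22112325 = 17111963.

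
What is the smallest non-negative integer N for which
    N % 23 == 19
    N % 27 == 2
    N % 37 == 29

The moduli are pairwise coprime; M = 23·27·37 = 22977.
M/23 = 999; 999 ≡ 10 (mod 23); 10·7 ≡ 1, so inverse 7.
M/27 = 851; 851 ≡ 14 (mod 27); 14·2 ≡ 1, so inverse 2.
M/37 = 621; 621 ≡ 29 (mod 37); 29·23 ≡ 1, so inverse 23.
N ≡ 19·999·7 + 2·851·2 + 29·621·23 = 550478.
550478 mod 22977 = 22007.

22007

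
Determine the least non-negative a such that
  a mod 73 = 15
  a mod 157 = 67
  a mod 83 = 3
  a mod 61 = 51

From a ≡ 15 (mod 73) write a = 15 + 73t. Substituting into a ≡ 67 (mod 157) gives 73t ≡ 52 (mod 157), and since 73⁻¹ ≡ 114 (mod 157), t ≡ 119. Hence a ≡ 15 + 73·119 = 8702 (mod 11461).
From a ≡ 8702 (mod 11461) write a = 8702 + 11461t. Substituting into a ≡ 3 (mod 83) gives 11461t ≡ 16 (mod 83), and since 7⁻¹ ≡ 12 (mod 83), t ≡ 26. Hence a ≡ 8702 + 11461·26 = 306688 (mod 951263).
From a ≡ 306688 (mod 951263) write a = 306688 + 951263t. Substituting into a ≡ 51 (mod 61) gives 951263t ≡ 10 (mod 61), and since 29⁻¹ ≡ 40 (mod 61), t ≡ 34. Hence a ≡ 306688 + 951263·34 = 32649630 (mod 58027043).

32649630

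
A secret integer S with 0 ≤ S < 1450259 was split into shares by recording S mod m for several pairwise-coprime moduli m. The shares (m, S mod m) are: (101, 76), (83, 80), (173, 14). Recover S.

The moduli are pairwise coprime; N = 101·83·173 = 1450259.
N/101 = 14359; 14359 ≡ 17 (mod 101); 17·6 ≡ 1, so inverse 6.
N/83 = 17473; 17473 ≡ 43 (mod 83); 43·56 ≡ 1, so inverse 56.
N/173 = 8383; 8383 ≡ 79 (mod 173); 79·46 ≡ 1, so inverse 46.
S ≡ 76·14359·6 + 80·17473·56 + 14·8383·46 = 90225396.
90225396 mod 1450259 = 309338.

309338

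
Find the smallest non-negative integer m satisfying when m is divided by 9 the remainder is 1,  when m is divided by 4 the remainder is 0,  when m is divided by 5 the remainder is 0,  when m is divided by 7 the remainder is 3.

640

The moduli are pairwise coprime; N = 9·4·5·7 = 1260.
N/9 = 140; 140 ≡ 5 (mod 9); 5·2 ≡ 1, so inverse 2.
N/4 = 315; 315 ≡ 3 (mod 4); 3·3 ≡ 1, so inverse 3.
N/5 = 252; 252 ≡ 2 (mod 5); 2·3 ≡ 1, so inverse 3.
N/7 = 180; 180 ≡ 5 (mod 7); 5·3 ≡ 1, so inverse 3.
m ≡ 1·140·2 + 0·315·3 + 0·252·3 + 3·180·3 = 1900.
1900 mod 1260 = 640.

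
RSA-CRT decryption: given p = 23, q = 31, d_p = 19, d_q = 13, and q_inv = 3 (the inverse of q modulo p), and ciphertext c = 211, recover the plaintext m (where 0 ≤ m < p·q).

m₁ = c^(d_p) mod p: c ≡ 4 (mod 23), and 4^19 mod 23 = 9.
m₂ = c^(d_q) mod q: c ≡ 25 (mod 31), and 25^13 mod 31 = 25.
h = q_inv·(m₁ − m₂) mod p = 3·(9 − 25) mod 23 = 21.
m = m₂ + h·q = 25 + 21·31 = 676.

676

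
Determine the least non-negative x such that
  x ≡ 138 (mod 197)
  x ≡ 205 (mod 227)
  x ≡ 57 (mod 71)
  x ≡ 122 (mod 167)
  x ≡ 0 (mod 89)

The moduli are pairwise coprime; N = 197·227·71·167·89 = 47190753287.
N/197 = 239546971; 239546971 ≡ 93 (mod 197); 93·161 ≡ 1, so inverse 161.
N/227 = 207888781; 207888781 ≡ 138 (mod 227); 138·51 ≡ 1, so inverse 51.
N/71 = 664658497; 664658497 ≡ 20 (mod 71); 20·32 ≡ 1, so inverse 32.
N/167 = 282579361; 282579361 ≡ 164 (mod 167); 164·111 ≡ 1, so inverse 111.
N/89 = 530233183; 530233183 ≡ 19 (mod 89); 19·75 ≡ 1, so inverse 75.
x ≡ 138·239546971·161 + 205·207888781·51 + 57·664658497·32 + 122·282579361·111 + 0·530233183·75 = 12534758612223.
12534758612223 mod 47190753287 = 29208991168.

29208991168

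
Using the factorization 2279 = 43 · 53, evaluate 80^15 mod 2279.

2192

Mod 43: 80 ≡ 37; 37^15 ≡ 42 (mod 43).
Mod 53: 80 ≡ 27; 27^15 ≡ 19 (mod 53).
Combine by CRT: x ≡ 42 (mod 43), x ≡ 19 (mod 53) ⇒ x ≡ 2192 (mod 2279).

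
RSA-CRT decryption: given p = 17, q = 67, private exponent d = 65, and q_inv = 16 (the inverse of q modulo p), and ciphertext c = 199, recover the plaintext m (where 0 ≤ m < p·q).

d_p = d mod (p−1) = 65 mod 16 = 1; d_q = d mod (q−1) = 65.
m₁ = c^(d_p) mod p: c ≡ 12 (mod 17), and 12^1 mod 17 = 12.
m₂ = c^(d_q) mod q: c ≡ 65 (mod 67), and 65^65 mod 67 = 33.
h = q_inv·(m₁ − m₂) mod p = 16·(12 − 33) mod 17 = 4.
m = m₂ + h·q = 33 + 4·67 = 301.

301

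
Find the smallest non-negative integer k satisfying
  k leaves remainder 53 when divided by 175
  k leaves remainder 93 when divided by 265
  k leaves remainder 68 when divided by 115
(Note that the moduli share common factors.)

5128

gcd(175, 265) = 5 and 5 | (93 − 53), so the pair is consistent; merging gives k ≡ 5128 (mod 9275), where 9275 = lcm(175, 265).
gcd(9275, 115) = 5 and 5 | (68 − 5128), so the pair is consistent; merging gives k ≡ 5128 (mod 213325), where 213325 = lcm(9275, 115).
The solution is unique modulo lcm(175, 265, 115) = 213325.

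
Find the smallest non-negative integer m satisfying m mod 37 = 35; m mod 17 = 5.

294

From m ≡ 35 (mod 37) write m = 35 + 37t. Substituting into m ≡ 5 (mod 17) gives 37t ≡ 4 (mod 17), and since 3⁻¹ ≡ 6 (mod 17), t ≡ 7. Hence m ≡ 35 + 37·7 = 294 (mod 629).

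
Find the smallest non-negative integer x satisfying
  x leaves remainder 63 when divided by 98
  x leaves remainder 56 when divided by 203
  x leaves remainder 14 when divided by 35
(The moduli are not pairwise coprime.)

gcd(98, 203) = 7 and 7 | (56 − 63), so the pair is consistent; merging gives x ≡ 259 (mod 2842), where 2842 = lcm(98, 203).
gcd(2842, 35) = 7 and 7 | (14 − 259), so the pair is consistent; merging gives x ≡ 259 (mod 14210), where 14210 = lcm(2842, 35).
The solution is unique modulo lcm(98, 203, 35) = 14210.

259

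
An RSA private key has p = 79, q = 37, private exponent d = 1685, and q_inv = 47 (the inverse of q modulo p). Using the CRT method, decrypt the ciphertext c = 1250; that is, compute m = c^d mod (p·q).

1827

d_p = d mod (p−1) = 1685 mod 78 = 47; d_q = d mod (q−1) = 29.
m₁ = c^(d_p) mod p: c ≡ 65 (mod 79), and 65^47 mod 79 = 10.
m₂ = c^(d_q) mod q: c ≡ 29 (mod 37), and 29^29 mod 37 = 14.
h = q_inv·(m₁ − m₂) mod p = 47·(10 − 14) mod 79 = 49.
m = m₂ + h·q = 14 + 49·37 = 1827.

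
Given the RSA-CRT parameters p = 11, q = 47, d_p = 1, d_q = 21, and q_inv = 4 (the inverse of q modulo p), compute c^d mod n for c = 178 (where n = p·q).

431

m₁ = c^(d_p) mod p: c ≡ 2 (mod 11), and 2^1 mod 11 = 2.
m₂ = c^(d_q) mod q: c ≡ 37 (mod 47), and 37^21 mod 47 = 8.
h = q_inv·(m₁ − m₂) mod p = 4·(2 − 8) mod 11 = 9.
m = m₂ + h·q = 8 + 9·47 = 431.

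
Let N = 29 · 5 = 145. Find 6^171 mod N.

71

Mod 29: 6 ≡ 6; by Fermat, exponent reduces to 171 mod 28 = 3; 6^3 ≡ 13 (mod 29).
Mod 5: 6 ≡ 1; by Fermat, exponent reduces to 171 mod 4 = 3; 1^3 ≡ 1 (mod 5).
Combine by CRT: x ≡ 13 (mod 29), x ≡ 1 (mod 5) ⇒ x ≡ 71 (mod 145).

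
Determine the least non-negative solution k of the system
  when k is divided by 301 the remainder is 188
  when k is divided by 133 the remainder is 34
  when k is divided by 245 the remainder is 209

93799

gcd(301, 133) = 7 and 7 | (34 − 188), so the pair is consistent; merging gives k ≡ 2295 (mod 5719), where 5719 = lcm(301, 133).
gcd(5719, 245) = 7 and 7 | (209 − 2295), so the pair is consistent; merging gives k ≡ 93799 (mod 200165), where 200165 = lcm(5719, 245).
The solution is unique modulo lcm(301, 133, 245) = 200165.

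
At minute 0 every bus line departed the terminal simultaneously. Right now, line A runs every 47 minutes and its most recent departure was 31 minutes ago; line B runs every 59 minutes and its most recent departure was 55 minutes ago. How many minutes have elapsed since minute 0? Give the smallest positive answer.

2710

From t ≡ 31 (mod 47) write t = 31 + 47s. Substituting into t ≡ 55 (mod 59) gives 47s ≡ 24 (mod 59), and since 47⁻¹ ≡ 54 (mod 59), s ≡ 57. Hence t ≡ 31 + 47·57 = 2710 (mod 2773).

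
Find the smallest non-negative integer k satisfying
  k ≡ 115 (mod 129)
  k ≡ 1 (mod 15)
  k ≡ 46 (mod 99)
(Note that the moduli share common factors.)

4501

Combine the congruences pairwise.
gcd(129, 15) = 3 and 3 | (1 − 115), so the pair is consistent; merging gives k ≡ 631 (mod 645), where 645 = lcm(129, 15).
gcd(645, 99) = 3 and 3 | (46 − 631), so the pair is consistent; merging gives k ≡ 4501 (mod 21285), where 21285 = lcm(645, 99).
The solution is unique modulo lcm(129, 15, 99) = 21285.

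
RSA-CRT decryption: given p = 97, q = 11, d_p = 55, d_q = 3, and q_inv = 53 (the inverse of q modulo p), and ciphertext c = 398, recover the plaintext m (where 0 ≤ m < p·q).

118

m₁ = c^(d_p) mod p: c ≡ 10 (mod 97), and 10^55 mod 97 = 21.
m₂ = c^(d_q) mod q: c ≡ 2 (mod 11), and 2^3 mod 11 = 8.
h = q_inv·(m₁ − m₂) mod p = 53·(21 − 8) mod 97 = 10.
m = m₂ + h·q = 8 + 10·11 = 118.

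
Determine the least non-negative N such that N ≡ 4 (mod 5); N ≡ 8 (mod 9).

44

From N ≡ 4 (mod 5) write N = 4 + 5t. Substituting into N ≡ 8 (mod 9) gives 5t ≡ 4 (mod 9), and since 5⁻¹ ≡ 2 (mod 9), t ≡ 8. Hence N ≡ 4 + 5·8 = 44 (mod 45).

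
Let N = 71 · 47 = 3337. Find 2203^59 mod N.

Mod 71: 2203 ≡ 2; 2^59 ≡ 58 (mod 71).
Mod 47: 2203 ≡ 41; by Fermat, exponent reduces to 59 mod 46 = 13; 41^13 ≡ 13 (mod 47).
Combine by CRT: x ≡ 58 (mod 71), x ≡ 13 (mod 47) ⇒ x ≡ 342 (mod 3337).

342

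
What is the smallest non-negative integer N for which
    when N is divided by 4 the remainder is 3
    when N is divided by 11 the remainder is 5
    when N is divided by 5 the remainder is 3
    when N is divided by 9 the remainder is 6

Combine the congruences pairwise.
From N ≡ 3 (mod 4) write N = 3 + 4t. Substituting into N ≡ 5 (mod 11) gives 4t ≡ 2 (mod 11), and since 4⁻¹ ≡ 3 (mod 11), t ≡ 6. Hence N ≡ 3 + 4·6 = 27 (mod 44).
From N ≡ 27 (mod 44) write N = 27 + 44t. Substituting into N ≡ 3 (mod 5) gives 44t ≡ 1 (mod 5), and since 4⁻¹ ≡ 4 (mod 5), t ≡ 4. Hence N ≡ 27 + 44·4 = 203 (mod 220).
From N ≡ 203 (mod 220) write N = 203 + 220t. Substituting into N ≡ 6 (mod 9) gives 220t ≡ 1 (mod 9), and since 4⁻¹ ≡ 7 (mod 9), t ≡ 7. Hence N ≡ 203 + 220·7 = 1743 (mod 1980).

1743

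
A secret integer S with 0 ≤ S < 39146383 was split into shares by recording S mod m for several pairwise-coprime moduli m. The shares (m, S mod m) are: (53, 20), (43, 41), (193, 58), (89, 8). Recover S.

22289435

The moduli are pairwise coprime; N = 53·43·193·89 = 39146383.
N/53 = 738611; 738611 ≡ 3 (mod 53); 3·18 ≡ 1, so inverse 18.
N/43 = 910381; 910381 ≡ 28 (mod 43); 28·20 ≡ 1, so inverse 20.
N/193 = 202831; 202831 ≡ 181 (mod 193); 181·16 ≡ 1, so inverse 16.
N/89 = 439847; 439847 ≡ 9 (mod 89); 9·10 ≡ 1, so inverse 10.
S ≡ 20·738611·18 + 41·910381·20 + 58·202831·16 + 8·439847·10 = 1235827308.
1235827308 mod 39146383 = 22289435.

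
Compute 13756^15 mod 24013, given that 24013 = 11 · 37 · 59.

Mod 11: 13756 ≡ 6; by Fermat, exponent reduces to 15 mod 10 = 5; 6^5 ≡ 10 (mod 11).
Mod 37: 13756 ≡ 29; 29^15 ≡ 6 (mod 37).
Mod 59: 13756 ≡ 9; 9^15 ≡ 3 (mod 59).
Combine by CRT: x ≡ 10 (mod 11), x ≡ 6 (mod 37), x ≡ 3 (mod 59) ⇒ x ≡ 18765 (mod 24013).

18765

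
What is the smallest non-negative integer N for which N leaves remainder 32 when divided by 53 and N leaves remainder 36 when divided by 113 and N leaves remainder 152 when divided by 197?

1024946

Combine the congruences pairwise.
From N ≡ 32 (mod 53) write N = 32 + 53t. Substituting into N ≡ 36 (mod 113) gives 53t ≡ 4 (mod 113), and since 53⁻¹ ≡ 32 (mod 113), t ≡ 15. Hence N ≡ 32 + 53·15 = 827 (mod 5989).
From N ≡ 827 (mod 5989) write N = 827 + 5989t. Substituting into N ≡ 152 (mod 197) gives 5989t ≡ 113 (mod 197), and since 79⁻¹ ≡ 5 (mod 197), t ≡ 171. Hence N ≡ 827 + 5989·171 = 1024946 (mod 1179833).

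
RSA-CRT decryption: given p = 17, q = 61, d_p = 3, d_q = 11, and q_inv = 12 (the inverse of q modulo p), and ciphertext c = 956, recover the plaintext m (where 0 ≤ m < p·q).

m₁ = c^(d_p) mod p: c ≡ 4 (mod 17), and 4^3 mod 17 = 13.
m₂ = c^(d_q) mod q: c ≡ 41 (mod 61), and 41^11 mod 61 = 41.
h = q_inv·(m₁ − m₂) mod p = 12·(13 − 41) mod 17 = 4.
m = m₂ + h·q = 41 + 4·61 = 285.

285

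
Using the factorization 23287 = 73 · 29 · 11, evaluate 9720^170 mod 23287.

13597

Mod 73: 9720 ≡ 11; by Fermat, exponent reduces to 170 mod 72 = 26; 11^26 ≡ 19 (mod 73).
Mod 29: 9720 ≡ 5; by Fermat, exponent reduces to 170 mod 28 = 2; 5^2 ≡ 25 (mod 29).
Mod 11: 9720 ≡ 7; since 10 | 170, by Fermat 7^170 ≡ 1 (mod 11).
Combine by CRT: x ≡ 19 (mod 73), x ≡ 25 (mod 29), x ≡ 1 (mod 11) ⇒ x ≡ 13597 (mod 23287).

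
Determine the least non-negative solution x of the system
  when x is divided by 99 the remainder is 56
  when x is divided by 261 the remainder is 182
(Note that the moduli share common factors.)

2531

Combine the congruences pairwise.
gcd(99, 261) = 9 and 9 | (182 − 56), so the pair is consistent; merging gives x ≡ 2531 (mod 2871), where 2871 = lcm(99, 261).
The solution is unique modulo lcm(99, 261) = 2871.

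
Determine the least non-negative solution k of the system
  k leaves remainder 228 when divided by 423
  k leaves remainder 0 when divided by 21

Combine the congruences pairwise.
gcd(423, 21) = 3 and 3 | (0 − 228), so the pair is consistent; merging gives k ≡ 651 (mod 2961), where 2961 = lcm(423, 21).
The solution is unique modulo lcm(423, 21) = 2961.

651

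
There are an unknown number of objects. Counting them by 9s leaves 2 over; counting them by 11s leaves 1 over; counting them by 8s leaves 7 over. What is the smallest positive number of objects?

551

The moduli are pairwise coprime; M = 9·11·8 = 792.
M/9 = 88; 88 ≡ 7 (mod 9); 7·4 ≡ 1, so inverse 4.
M/11 = 72; 72 ≡ 6 (mod 11); 6·2 ≡ 1, so inverse 2.
M/8 = 99; 99 ≡ 3 (mod 8); 3·3 ≡ 1, so inverse 3.
N ≡ 2·88·4 + 1·72·2 + 7·99·3 = 2927.
2927 mod 792 = 551.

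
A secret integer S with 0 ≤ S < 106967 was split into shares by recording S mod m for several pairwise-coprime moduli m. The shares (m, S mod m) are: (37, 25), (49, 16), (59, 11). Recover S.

76652

From S ≡ 25 (mod 37) write S = 25 + 37t. Substituting into S ≡ 16 (mod 49) gives 37t ≡ 40 (mod 49), and since 37⁻¹ ≡ 4 (mod 49), t ≡ 13. Hence S ≡ 25 + 37·13 = 506 (mod 1813).
From S ≡ 506 (mod 1813) write S = 506 + 1813t. Substituting into S ≡ 11 (mod 59) gives 1813t ≡ 36 (mod 59), and since 43⁻¹ ≡ 11 (mod 59), t ≡ 42. Hence S ≡ 506 + 1813·42 = 76652 (mod 106967).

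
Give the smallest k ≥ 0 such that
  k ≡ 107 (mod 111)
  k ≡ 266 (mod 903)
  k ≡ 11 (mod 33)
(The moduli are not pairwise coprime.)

117656

Combine the congruences pairwise.
gcd(111, 903) = 3 and 3 | (266 − 107), so the pair is consistent; merging gives k ≡ 17423 (mod 33411), where 33411 = lcm(111, 903).
gcd(33411, 33) = 3 and 3 | (11 − 17423), so the pair is consistent; merging gives k ≡ 117656 (mod 367521), where 367521 = lcm(33411, 33).
The solution is unique modulo lcm(111, 903, 33) = 367521.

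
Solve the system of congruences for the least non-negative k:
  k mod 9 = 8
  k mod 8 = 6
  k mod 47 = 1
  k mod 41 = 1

82862

From k ≡ 8 (mod 9) write k = 8 + 9t. Substituting into k ≡ 6 (mod 8) gives 9t ≡ 6 (mod 8), and since 1⁻¹ ≡ 1 (mod 8), t ≡ 6. Hence k ≡ 8 + 9·6 = 62 (mod 72).
From k ≡ 62 (mod 72) write k = 62 + 72t. Substituting into k ≡ 1 (mod 47) gives 72t ≡ 33 (mod 47), and since 25⁻¹ ≡ 32 (mod 47), t ≡ 22. Hence k ≡ 62 + 72·22 = 1646 (mod 3384).
From k ≡ 1646 (mod 3384) write k = 1646 + 3384t. Substituting into k ≡ 1 (mod 41) gives 3384t ≡ 36 (mod 41), and since 22⁻¹ ≡ 28 (mod 41), t ≡ 24. Hence k ≡ 1646 + 3384·24 = 82862 (mod 138744).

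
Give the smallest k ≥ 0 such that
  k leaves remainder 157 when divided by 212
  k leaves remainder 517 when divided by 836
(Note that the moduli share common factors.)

25597

gcd(212, 836) = 4 and 4 | (517 − 157), so the pair is consistent; merging gives k ≡ 25597 (mod 44308), where 44308 = lcm(212, 836).
The solution is unique modulo lcm(212, 836) = 44308.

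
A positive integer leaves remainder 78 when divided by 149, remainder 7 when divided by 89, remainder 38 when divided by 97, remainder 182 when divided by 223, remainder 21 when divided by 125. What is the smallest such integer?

From a ≡ 78 (mod 149) write a = 78 + 149t. Substituting into a ≡ 7 (mod 89) gives 149t ≡ 18 (mod 89), and since 60⁻¹ ≡ 46 (mod 89), t ≡ 27. Hence a ≡ 78 + 149·27 = 4101 (mod 13261).
From a ≡ 4101 (mod 13261) write a = 4101 + 13261t. Substituting into a ≡ 38 (mod 97) gives 13261t ≡ 11 (mod 97), and since 69⁻¹ ≡ 45 (mod 97), t ≡ 10. Hence a ≡ 4101 + 13261·10 = 136711 (mod 1286317).
From a ≡ 136711 (mod 1286317) write a = 136711 + 1286317t. Substituting into a ≡ 182 (mod 223) gives 1286317t ≡ 170 (mod 223), and since 53⁻¹ ≡ 101 (mod 223), t ≡ 222. Hence a ≡ 136711 + 1286317·222 = 285699085 (mod 286848691).
From a ≡ 285699085 (mod 286848691) write a = 285699085 + 286848691t. Substituting into a ≡ 21 (mod 125) gives 286848691t ≡ 61 (mod 125), and since 66⁻¹ ≡ 36 (mod 125), t ≡ 71. Hence a ≡ 285699085 + 286848691·71 = 20651956146 (mod 35856086375).

20651956146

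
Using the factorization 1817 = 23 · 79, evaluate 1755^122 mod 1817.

Mod 23: 1755 ≡ 7; by Fermat, exponent reduces to 122 mod 22 = 12; 7^12 ≡ 16 (mod 23).
Mod 79: 1755 ≡ 17; by Fermat, exponent reduces to 122 mod 78 = 44; 17^44 ≡ 10 (mod 79).
Combine by CRT: x ≡ 16 (mod 23), x ≡ 10 (mod 79) ⇒ x ≡ 1511 (mod 1817).

1511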